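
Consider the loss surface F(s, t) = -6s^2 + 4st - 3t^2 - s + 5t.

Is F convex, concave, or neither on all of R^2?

concave

F is quadratic, so its Hessian is the constant matrix H = [[-12, 4], [4, -6]].
det(H) = 56, tr(H) = -18.
det(H) > 0 and tr(H) < 0, so H is negative definite everywhere: concave.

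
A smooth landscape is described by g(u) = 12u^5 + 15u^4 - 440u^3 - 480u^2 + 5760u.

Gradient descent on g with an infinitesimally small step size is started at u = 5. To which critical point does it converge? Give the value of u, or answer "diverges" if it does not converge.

4

g'(u) = 60(u - 4)(u - 2)(u + 3)(u + 4), so g'(5) = 12960.
Gradient descent moves in the -g' direction, i.e. u is decreasing.
The nearest critical point in that direction is u = 4, where g'' = 6720 > 0 (a local minimum). The iterate converges there.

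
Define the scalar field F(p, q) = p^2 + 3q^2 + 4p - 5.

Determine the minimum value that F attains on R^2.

-9

F(p,q) separates as A(p) + B(q) − 5, so its minimum is min A + min B − 5.
A'(p) = 2p + 4 vanishes at p ∈ {-2}; B'(q) = 6q vanishes at q ∈ {0}.
Local minima of A (where A''>0): A(-2)=-4. Local minima of B: B(0)=0.
So the global minimum of F is A(-2) + B(0) − 5 = -4 + 0 − 5 = -9, attained at (-2, 0).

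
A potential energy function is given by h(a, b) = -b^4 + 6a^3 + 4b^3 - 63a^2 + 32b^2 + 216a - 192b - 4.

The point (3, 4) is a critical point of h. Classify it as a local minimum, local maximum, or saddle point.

The mixed partial ∂²h/∂a∂b is 0, so the Hessian at any point is diag(h_aa, h_bb) = diag(18(2a - 7), 4(-3b^2 + 6b + 16)).
At (3, 4): H = diag(-18, -32).
Both eigenvalues are negative, so H is negative definite: a local maximum.

local maximum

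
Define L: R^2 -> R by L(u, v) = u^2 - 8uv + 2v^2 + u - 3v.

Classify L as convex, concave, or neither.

neither

L is quadratic, so its Hessian is the constant matrix H = [[2, -8], [-8, 4]].
det(H) = -56, tr(H) = 6.
det(H) < 0, so H is indefinite: neither convex nor concave.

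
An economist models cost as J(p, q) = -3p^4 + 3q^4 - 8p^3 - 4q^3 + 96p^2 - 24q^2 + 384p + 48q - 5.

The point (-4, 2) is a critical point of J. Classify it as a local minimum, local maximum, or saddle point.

The mixed partial ∂²J/∂p∂q is 0, so the Hessian at any point is diag(J_pp, J_qq) = diag(12(-3p^2 - 4p + 16), 12(3q^2 - 2q - 4)).
At (-4, 2): H = diag(-192, 48).
The eigenvalues have opposite signs, so H is indefinite: a saddle point.

saddle point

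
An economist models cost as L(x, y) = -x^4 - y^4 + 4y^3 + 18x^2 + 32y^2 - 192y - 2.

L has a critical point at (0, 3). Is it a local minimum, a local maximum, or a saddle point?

The mixed partial ∂²L/∂x∂y is 0, so the Hessian at any point is diag(L_xx, L_yy) = diag(12(-x^2 + 3), 4(-3y^2 + 6y + 16)).
At (0, 3): H = diag(36, 28).
Both eigenvalues are positive, so H is positive definite: a local minimum.

local minimum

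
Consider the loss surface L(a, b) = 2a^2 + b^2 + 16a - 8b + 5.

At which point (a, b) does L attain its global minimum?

L(a,b) separates as P(a) + Q(b) + 5, so its minimum is min P + min Q + 5.
P'(a) = 4a + 16 vanishes at a ∈ {-4}; Q'(b) = 2b - 8 vanishes at b ∈ {4}.
Local minima of P (where P''>0): P(-4)=-32. Local minima of Q: Q(4)=-16.
So the global minimum of L is P(-4) + Q(4) + 5 = -32 − 16 + 5 = -43, attained at (-4, 4).

(-4, 4)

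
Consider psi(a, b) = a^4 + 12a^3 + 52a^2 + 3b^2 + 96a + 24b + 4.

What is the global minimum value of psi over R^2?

-108

psi(a,b) separates as P(a) + Q(b) + 4, so its minimum is min P + min Q + 4.
P'(a) = 4(a + 2)(a + 3)(a + 4) vanishes at a ∈ {-4, -3, -2}; Q'(b) = 6b + 24 vanishes at b ∈ {-4}.
Local minima of P (where P''>0): P(-4)=-64, P(-2)=-64. Local minima of Q: Q(-4)=-48.
So the global minimum of psi is P(-4) + Q(-4) + 4 = -64 − 48 + 4 = -108, attained at (-4, -4).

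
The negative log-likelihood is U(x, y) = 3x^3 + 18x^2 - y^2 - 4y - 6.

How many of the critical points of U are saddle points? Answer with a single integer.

1

U separates as a function of x plus a function of y, so ∇U=0 decouples.
∂U/∂x = 9x(x + 4) = 0 at x ∈ {-4, 0}; ∂U/∂y = -2(y + 2) = 0 at y ∈ {-2}.
The Hessian is diagonal: diag(U_xx, U_yy). Second derivatives: U_xx(-4)=-36, U_xx(0)=36; U_yy(-2)=-2.
Saddle points occur where the two diagonal entries have opposite signs: (0, -2). Count: 1.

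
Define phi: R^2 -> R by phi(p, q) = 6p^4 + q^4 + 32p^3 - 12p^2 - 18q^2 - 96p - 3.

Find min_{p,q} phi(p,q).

-404

phi(p,q) separates as A(p) + B(q) − 3, so its minimum is min A + min B − 3.
A'(p) = 24(p - 1)(p + 1)(p + 4) vanishes at p ∈ {-4, -1, 1}; B'(q) = 4q(q - 3)(q + 3) vanishes at q ∈ {-3, 0, 3}.
Local minima of A (where A''>0): A(-4)=-320, A(1)=-70. Local minima of B: B(-3)=-81, B(3)=-81.
So the global minimum of phi is A(-4) + B(-3) − 3 = -320 − 81 − 3 = -404, attained at (-4, -3).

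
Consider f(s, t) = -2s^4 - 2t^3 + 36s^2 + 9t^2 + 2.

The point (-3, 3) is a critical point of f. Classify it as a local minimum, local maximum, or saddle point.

The mixed partial ∂²f/∂s∂t is 0, so the Hessian at any point is diag(f_ss, f_tt) = diag(24(-s^2 + 3), 6(-2t + 3)).
At (-3, 3): H = diag(-144, -18).
Both eigenvalues are negative, so H is negative definite: a local maximum.

local maximum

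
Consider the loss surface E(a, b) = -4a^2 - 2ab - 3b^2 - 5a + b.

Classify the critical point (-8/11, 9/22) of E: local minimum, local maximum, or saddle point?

The Hessian of E is constant: H = [[-8, -2], [-2, -6]].
det(H) = (-8)·(-6) − (-2)² = 44.
det(H) > 0 and tr(H) = -14 < 0, so H is negative definite and the point is a local maximum.

local maximum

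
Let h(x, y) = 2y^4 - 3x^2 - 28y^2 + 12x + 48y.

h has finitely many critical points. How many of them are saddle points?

2

h separates as a function of x plus a function of y, so ∇h=0 decouples.
∂h/∂x = -6(x - 2) = 0 at x ∈ {2}; ∂h/∂y = 8(y - 2)(y - 1)(y + 3) = 0 at y ∈ {-3, 1, 2}.
The Hessian is diagonal: diag(h_xx, h_yy). Second derivatives: h_xx(2)=-6; h_yy(-3)=160, h_yy(1)=-32, h_yy(2)=40.
Saddle points occur where the two diagonal entries have opposite signs: (2, -3), (2, 2). Count: 2.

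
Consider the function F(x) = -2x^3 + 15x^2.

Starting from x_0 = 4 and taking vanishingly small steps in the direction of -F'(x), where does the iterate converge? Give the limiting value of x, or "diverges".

0

F'(x) = -6x(x - 5), so F'(4) = 24.
Gradient descent moves in the -F' direction, i.e. x is decreasing.
The nearest critical point in that direction is x = 0, where F'' = 30 > 0 (a local minimum). The iterate converges there.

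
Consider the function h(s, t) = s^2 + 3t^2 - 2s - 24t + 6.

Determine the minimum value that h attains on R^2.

-43

h(s,t) separates as P(s) + Q(t) + 6, so its minimum is min P + min Q + 6.
P'(s) = 2s - 2 vanishes at s ∈ {1}; Q'(t) = 6(t - 4) vanishes at t ∈ {4}.
Local minima of P (where P''>0): P(1)=-1. Local minima of Q: Q(4)=-48.
So the global minimum of h is P(1) + Q(4) + 6 = -1 − 48 + 6 = -43, attained at (1, 4).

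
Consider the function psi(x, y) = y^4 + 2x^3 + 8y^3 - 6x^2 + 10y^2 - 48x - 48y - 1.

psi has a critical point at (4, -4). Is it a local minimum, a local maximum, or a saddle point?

The mixed partial ∂²psi/∂x∂y is 0, so the Hessian at any point is diag(psi_xx, psi_yy) = diag(12(x - 1), 4(3y^2 + 12y + 5)).
At (4, -4): H = diag(36, 20).
Both eigenvalues are positive, so H is positive definite: a local minimum.

local minimum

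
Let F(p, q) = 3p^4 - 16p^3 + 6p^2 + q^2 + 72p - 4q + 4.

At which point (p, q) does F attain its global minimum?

(-1, 2)

F(p,q) separates as A(p) + B(q) + 4, so its minimum is min A + min B + 4.
A'(p) = 12(p - 3)(p - 2)(p + 1) vanishes at p ∈ {-1, 2, 3}; B'(q) = 2q - 4 vanishes at q ∈ {2}.
Local minima of A (where A''>0): A(-1)=-47, A(3)=81. Local minima of B: B(2)=-4.
So the global minimum of F is A(-1) + B(2) + 4 = -47 − 4 + 4 = -47, attained at (-1, 2).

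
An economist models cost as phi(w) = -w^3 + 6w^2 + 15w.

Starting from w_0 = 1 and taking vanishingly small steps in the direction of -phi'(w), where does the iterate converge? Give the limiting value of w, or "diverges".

phi'(w) = -3(w - 5)(w + 1), so phi'(1) = 24.
Gradient descent moves in the -phi' direction, i.e. w is decreasing.
The nearest critical point in that direction is w = -1, where phi'' = 18 > 0 (a local minimum). The iterate converges there.

-1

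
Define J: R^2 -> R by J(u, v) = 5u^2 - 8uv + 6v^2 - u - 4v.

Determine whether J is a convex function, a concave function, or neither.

J is quadratic, so its Hessian is the constant matrix H = [[10, -8], [-8, 12]].
det(H) = 56, tr(H) = 22.
det(H) > 0 and tr(H) > 0, so H is positive definite everywhere: convex.

convex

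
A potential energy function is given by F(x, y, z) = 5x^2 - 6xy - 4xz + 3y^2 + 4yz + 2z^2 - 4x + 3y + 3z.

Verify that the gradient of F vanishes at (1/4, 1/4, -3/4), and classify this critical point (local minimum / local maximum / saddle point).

∇F = (10x - 6y - 4z - 4, -6x + 6y + 4z + 3, -4x + 4y + 4z + 3); substituting (1/4, 1/4, -3/4) gives ∇F = (0, 0, 0), so (1/4, 1/4, -3/4) is indeed a critical point.
The Hessian is constant: H = [[10, -6, -4], [-6, 6, 4], [-4, 4, 4]].
Leading principal minors: Δ₁ = 10, Δ₂ = 24, Δ₃ = 32.
All leading minors are positive, so H is positive definite: a local minimum.

local minimum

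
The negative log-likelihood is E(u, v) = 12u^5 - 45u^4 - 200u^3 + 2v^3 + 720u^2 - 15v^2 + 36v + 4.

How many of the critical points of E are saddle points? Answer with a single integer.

4

E separates as a function of u plus a function of v, so ∇E=0 decouples.
∂E/∂u = 60u(u - 4)(u - 2)(u + 3) = 0 at u ∈ {-3, 0, 2, 4}; ∂E/∂v = 6(v - 3)(v - 2) = 0 at v ∈ {2, 3}.
The Hessian is diagonal: diag(E_uu, E_vv). Second derivatives: E_uu(-3)=-6300, E_uu(0)=1440, E_uu(2)=-1200, E_uu(4)=3360; E_vv(2)=-6, E_vv(3)=6.
Saddle points occur where the two diagonal entries have opposite signs: (-3, 3), (0, 2), (2, 3), (4, 2). Count: 4.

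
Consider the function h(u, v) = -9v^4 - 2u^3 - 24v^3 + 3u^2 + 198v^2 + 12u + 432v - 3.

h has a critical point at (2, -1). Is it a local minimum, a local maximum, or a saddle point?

saddle point

The mixed partial ∂²h/∂u∂v is 0, so the Hessian at any point is diag(h_uu, h_vv) = diag(6(-2u + 1), 36(-3v^2 - 4v + 11)).
At (2, -1): H = diag(-18, 432).
The eigenvalues have opposite signs, so H is indefinite: a saddle point.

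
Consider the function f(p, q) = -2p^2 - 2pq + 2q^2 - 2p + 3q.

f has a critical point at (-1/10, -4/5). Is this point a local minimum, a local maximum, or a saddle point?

The Hessian of f is constant: H = [[-4, -2], [-2, 4]].
det(H) = (-4)·4 − (-2)² = -20.
Since det(H) < 0, H is indefinite and the critical point is a saddle point.

saddle point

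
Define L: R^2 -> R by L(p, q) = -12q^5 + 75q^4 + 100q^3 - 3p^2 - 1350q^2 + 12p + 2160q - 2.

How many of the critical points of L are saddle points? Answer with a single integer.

L separates as a function of p plus a function of q, so ∇L=0 decouples.
∂L/∂p = -6(p - 2) = 0 at p ∈ {2}; ∂L/∂q = -60(q - 4)(q - 3)(q - 1)(q + 3) = 0 at q ∈ {-3, 1, 3, 4}.
The Hessian is diagonal: diag(L_pp, L_qq). Second derivatives: L_pp(2)=-6; L_qq(-3)=10080, L_qq(1)=-1440, L_qq(3)=720, L_qq(4)=-1260.
Saddle points occur where the two diagonal entries have opposite signs: (2, -3), (2, 3). Count: 2.

2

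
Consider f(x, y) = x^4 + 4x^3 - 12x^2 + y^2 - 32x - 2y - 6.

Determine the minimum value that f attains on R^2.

f(x,y) separates as P(x) + Q(y) − 6, so its minimum is min P + min Q − 6.
P'(x) = 4(x - 2)(x + 1)(x + 4) vanishes at x ∈ {-4, -1, 2}; Q'(y) = 2y - 2 vanishes at y ∈ {1}.
Local minima of P (where P''>0): P(-4)=-64, P(2)=-64. Local minima of Q: Q(1)=-1.
So the global minimum of f is P(-4) + Q(1) − 6 = -64 − 1 − 6 = -71, attained at (-4, 1).

-71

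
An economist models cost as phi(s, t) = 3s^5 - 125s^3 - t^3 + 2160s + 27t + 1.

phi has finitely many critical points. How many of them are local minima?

phi separates as a function of s plus a function of t, so ∇phi=0 decouples.
∂phi/∂s = 15(s - 4)(s - 3)(s + 3)(s + 4) = 0 at s ∈ {-4, -3, 3, 4}; ∂phi/∂t = -3(t - 3)(t + 3) = 0 at t ∈ {-3, 3}.
The Hessian is diagonal: diag(phi_ss, phi_tt). Second derivatives: phi_ss(-4)=-840, phi_ss(-3)=630, phi_ss(3)=-630, phi_ss(4)=840; phi_tt(-3)=18, phi_tt(3)=-18.
Local minima occur where both diagonal entries positive: (-3, -3), (4, -3). Count: 2.

2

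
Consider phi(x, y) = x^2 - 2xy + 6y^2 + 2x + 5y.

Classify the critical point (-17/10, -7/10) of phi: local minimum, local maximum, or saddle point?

local minimum

The Hessian of phi is constant: H = [[2, -2], [-2, 12]].
det(H) = 2·12 − (-2)² = 20.
det(H) > 0 and tr(H) = 14 > 0, so H is positive definite and the point is a local minimum.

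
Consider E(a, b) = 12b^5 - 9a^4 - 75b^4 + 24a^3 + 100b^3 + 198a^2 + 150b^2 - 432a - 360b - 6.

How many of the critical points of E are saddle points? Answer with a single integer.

E separates as a function of a plus a function of b, so ∇E=0 decouples.
∂E/∂a = -36(a - 4)(a - 1)(a + 3) = 0 at a ∈ {-3, 1, 4}; ∂E/∂b = 60(b - 3)(b - 2)(b - 1)(b + 1) = 0 at b ∈ {-1, 1, 2, 3}.
The Hessian is diagonal: diag(E_aa, E_bb). Second derivatives: E_aa(-3)=-1008, E_aa(1)=432, E_aa(4)=-756; E_bb(-1)=-1440, E_bb(1)=240, E_bb(2)=-180, E_bb(3)=480.
Saddle points occur where the two diagonal entries have opposite signs: (-3, 1), (-3, 3), (1, -1), (1, 2), (4, 1), (4, 3). Count: 6.

6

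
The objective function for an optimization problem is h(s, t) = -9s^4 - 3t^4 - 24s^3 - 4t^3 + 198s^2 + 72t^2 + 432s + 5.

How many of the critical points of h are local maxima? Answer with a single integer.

4

h separates as a function of s plus a function of t, so ∇h=0 decouples.
∂h/∂s = -36(s - 3)(s + 1)(s + 4) = 0 at s ∈ {-4, -1, 3}; ∂h/∂t = -12t(t - 3)(t + 4) = 0 at t ∈ {-4, 0, 3}.
The Hessian is diagonal: diag(h_ss, h_tt). Second derivatives: h_ss(-4)=-756, h_ss(-1)=432, h_ss(3)=-1008; h_tt(-4)=-336, h_tt(0)=144, h_tt(3)=-252.
Local maxima occur where both diagonal entries negative: (-4, -4), (-4, 3), (3, -4), (3, 3). Count: 4.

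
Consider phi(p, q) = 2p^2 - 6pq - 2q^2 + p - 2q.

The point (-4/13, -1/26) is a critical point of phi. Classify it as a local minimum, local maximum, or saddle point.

saddle point

The Hessian of phi is constant: H = [[4, -6], [-6, -4]].
det(H) = 4·(-4) − (-6)² = -52.
Since det(H) < 0, H is indefinite and the critical point is a saddle point.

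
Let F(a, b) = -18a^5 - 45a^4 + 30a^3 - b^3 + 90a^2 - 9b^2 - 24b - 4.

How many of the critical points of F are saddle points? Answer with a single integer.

F separates as a function of a plus a function of b, so ∇F=0 decouples.
∂F/∂a = -90a(a - 1)(a + 1)(a + 2) = 0 at a ∈ {-2, -1, 0, 1}; ∂F/∂b = -3(b + 2)(b + 4) = 0 at b ∈ {-4, -2}.
The Hessian is diagonal: diag(F_aa, F_bb). Second derivatives: F_aa(-2)=540, F_aa(-1)=-180, F_aa(0)=180, F_aa(1)=-540; F_bb(-4)=6, F_bb(-2)=-6.
Saddle points occur where the two diagonal entries have opposite signs: (-2, -2), (-1, -4), (0, -2), (1, -4). Count: 4.

4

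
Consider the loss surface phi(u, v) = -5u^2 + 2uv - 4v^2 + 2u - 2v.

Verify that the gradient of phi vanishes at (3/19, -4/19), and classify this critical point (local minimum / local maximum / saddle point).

local maximum

∇phi = (-10u + 2v + 2, 2u - 8v - 2); substituting (3/19, -4/19) gives ∇phi = (0, 0), so (3/19, -4/19) is indeed a critical point.
The Hessian of phi is constant: H = [[-10, 2], [2, -8]].
det(H) = (-10)·(-8) − 2² = 76.
det(H) > 0 and tr(H) = -18 < 0, so H is negative definite and the point is a local maximum.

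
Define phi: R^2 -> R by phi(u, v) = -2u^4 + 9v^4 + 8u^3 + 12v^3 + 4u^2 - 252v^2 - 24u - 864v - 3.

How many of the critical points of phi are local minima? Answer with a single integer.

2

phi separates as a function of u plus a function of v, so ∇phi=0 decouples.
∂phi/∂u = -8(u - 3)(u - 1)(u + 1) = 0 at u ∈ {-1, 1, 3}; ∂phi/∂v = 36(v - 4)(v + 2)(v + 3) = 0 at v ∈ {-3, -2, 4}.
The Hessian is diagonal: diag(phi_uu, phi_vv). Second derivatives: phi_uu(-1)=-64, phi_uu(1)=32, phi_uu(3)=-64; phi_vv(-3)=252, phi_vv(-2)=-216, phi_vv(4)=1512.
Local minima occur where both diagonal entries positive: (1, -3), (1, 4). Count: 2.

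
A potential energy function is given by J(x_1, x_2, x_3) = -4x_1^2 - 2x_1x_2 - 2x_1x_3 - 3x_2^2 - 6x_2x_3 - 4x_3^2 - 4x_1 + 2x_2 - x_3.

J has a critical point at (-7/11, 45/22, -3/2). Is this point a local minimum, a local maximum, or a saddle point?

The Hessian is constant: H = [[-8, -2, -2], [-2, -6, -6], [-2, -6, -8]].
Leading principal minors: Δ₁ = -8, Δ₂ = 44, Δ₃ = -88.
The minors alternate sign starting negative (−, +, −), so H is negative definite: a local maximum.

local maximum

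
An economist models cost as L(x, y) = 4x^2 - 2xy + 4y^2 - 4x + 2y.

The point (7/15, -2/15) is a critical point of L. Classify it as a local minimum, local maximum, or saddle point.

The Hessian of L is constant: H = [[8, -2], [-2, 8]].
det(H) = 8·8 − (-2)² = 60.
det(H) > 0 and tr(H) = 16 > 0, so H is positive definite and the point is a local minimum.

local minimum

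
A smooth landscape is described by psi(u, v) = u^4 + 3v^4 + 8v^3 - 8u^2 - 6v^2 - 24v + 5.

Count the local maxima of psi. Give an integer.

1

psi separates as a function of u plus a function of v, so ∇psi=0 decouples.
∂psi/∂u = 4u(u - 2)(u + 2) = 0 at u ∈ {-2, 0, 2}; ∂psi/∂v = 12(v - 1)(v + 1)(v + 2) = 0 at v ∈ {-2, -1, 1}.
The Hessian is diagonal: diag(psi_uu, psi_vv). Second derivatives: psi_uu(-2)=32, psi_uu(0)=-16, psi_uu(2)=32; psi_vv(-2)=36, psi_vv(-1)=-24, psi_vv(1)=72.
Local maxima occur where both diagonal entries negative: (0, -1). Count: 1.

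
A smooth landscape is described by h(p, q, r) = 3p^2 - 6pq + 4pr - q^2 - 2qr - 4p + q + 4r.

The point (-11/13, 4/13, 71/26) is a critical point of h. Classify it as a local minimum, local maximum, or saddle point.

saddle point

The Hessian is constant: H = [[6, -6, 4], [-6, -2, -2], [4, -2, 0]].
Leading principal minors: Δ₁ = 6, Δ₂ = -48, Δ₃ = 104.
The minors fit neither the all-positive nor the alternating-sign pattern, so H is indefinite: a saddle point.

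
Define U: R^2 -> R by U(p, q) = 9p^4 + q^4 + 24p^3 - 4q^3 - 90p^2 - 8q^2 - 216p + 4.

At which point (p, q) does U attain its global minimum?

(2, 4)

U(p,q) separates as A(p) + B(q) + 4, so its minimum is min A + min B + 4.
A'(p) = 36(p - 2)(p + 1)(p + 3) vanishes at p ∈ {-3, -1, 2}; B'(q) = 4q(q - 4)(q + 1) vanishes at q ∈ {-1, 0, 4}.
Local minima of A (where A''>0): A(-3)=-81, A(2)=-456. Local minima of B: B(-1)=-3, B(4)=-128.
So the global minimum of U is A(2) + B(4) + 4 = -456 − 128 + 4 = -580, attained at (2, 4).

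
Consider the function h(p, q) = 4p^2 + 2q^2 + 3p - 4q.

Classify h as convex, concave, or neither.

h is quadratic, so its Hessian is the constant matrix H = [[8, 0], [0, 4]].
det(H) = 32, tr(H) = 12.
det(H) > 0 and tr(H) > 0, so H is positive definite everywhere: convex.

convex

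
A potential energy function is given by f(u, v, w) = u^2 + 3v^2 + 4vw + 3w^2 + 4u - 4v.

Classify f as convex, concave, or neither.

convex

f is quadratic, so its Hessian is the constant matrix H = [[2, 0, 0], [0, 6, 4], [0, 4, 6]].
Leading principal minors: 2, 12, 40.
All positive ⇒ H ≻ 0 ⇒ convex.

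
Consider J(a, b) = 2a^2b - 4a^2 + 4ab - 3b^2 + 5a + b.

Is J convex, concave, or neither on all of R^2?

The term 2a^2b is cubic, so the Hessian is not constant.
∂²J/∂a² = 4b - 8, which takes both signs as b varies (negative for sufficiently negative b). A diagonal entry of the Hessian changing sign means the Hessian is neither positive- nor negative-semidefinite on all of R^2.

neither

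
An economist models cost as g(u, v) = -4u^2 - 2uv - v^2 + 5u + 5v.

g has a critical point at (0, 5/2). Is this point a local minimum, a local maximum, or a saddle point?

local maximum

The Hessian of g is constant: H = [[-8, -2], [-2, -2]].
det(H) = (-8)·(-2) − (-2)² = 12.
det(H) > 0 and tr(H) = -10 < 0, so H is negative definite and the point is a local maximum.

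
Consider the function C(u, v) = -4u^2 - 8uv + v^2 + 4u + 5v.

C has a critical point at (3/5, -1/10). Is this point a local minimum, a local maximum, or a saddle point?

The Hessian of C is constant: H = [[-8, -8], [-8, 2]].
det(H) = (-8)·2 − (-8)² = -80.
Since det(H) < 0, H is indefinite and the critical point is a saddle point.

saddle point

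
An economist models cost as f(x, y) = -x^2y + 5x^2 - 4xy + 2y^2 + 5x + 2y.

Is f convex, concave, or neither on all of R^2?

The term -x^2y is cubic, so the Hessian is not constant.
∂²f/∂x² = -2y + 10, which takes both signs as y varies (negative for sufficiently large y). A diagonal entry of the Hessian changing sign means the Hessian is neither positive- nor negative-semidefinite on all of R^2.

neither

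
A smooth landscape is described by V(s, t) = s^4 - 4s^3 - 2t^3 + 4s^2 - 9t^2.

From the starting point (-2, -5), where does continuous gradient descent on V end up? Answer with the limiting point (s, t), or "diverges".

V is separable, so gradient descent decouples: s follows -∂V/∂s, t follows -∂V/∂t.
∂V/∂s = 4s(s - 2)(s - 1); at s=-2 this is -96, so s increases.
∂V/∂t = -6t(t + 3); at t=-5 this is -60, so t increases.
s converges to its nearest critical value 0 (a local min of the s-part); t converges to -3. The iterate converges to (0, -3).

(0, -3)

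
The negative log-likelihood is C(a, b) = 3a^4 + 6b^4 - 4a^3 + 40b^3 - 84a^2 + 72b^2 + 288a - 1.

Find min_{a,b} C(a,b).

C(a,b) separates as P(a) + Q(b) − 1, so its minimum is min P + min Q − 1.
P'(a) = 12(a - 3)(a - 2)(a + 4) vanishes at a ∈ {-4, 2, 3}; Q'(b) = 24b(b + 2)(b + 3) vanishes at b ∈ {-3, -2, 0}.
Local minima of P (where P''>0): P(-4)=-1472, P(3)=243. Local minima of Q: Q(-3)=54, Q(0)=0.
So the global minimum of C is P(-4) + Q(0) − 1 = -1472 + 0 − 1 = -1473, attained at (-4, 0).

-1473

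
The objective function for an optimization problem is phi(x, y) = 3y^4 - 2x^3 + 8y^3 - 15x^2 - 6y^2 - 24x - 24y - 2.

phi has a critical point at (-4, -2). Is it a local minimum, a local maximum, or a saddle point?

local minimum

The mixed partial ∂²phi/∂x∂y is 0, so the Hessian at any point is diag(phi_xx, phi_yy) = diag(-6(2x + 5), 12(3y^2 + 4y - 1)).
At (-4, -2): H = diag(18, 36).
Both eigenvalues are positive, so H is positive definite: a local minimum.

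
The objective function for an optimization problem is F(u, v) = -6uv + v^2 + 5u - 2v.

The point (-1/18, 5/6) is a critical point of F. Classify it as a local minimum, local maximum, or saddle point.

The Hessian of F is constant: H = [[0, -6], [-6, 2]].
det(H) = 0·2 − (-6)² = -36.
Since det(H) < 0, H is indefinite and the critical point is a saddle point.

saddle point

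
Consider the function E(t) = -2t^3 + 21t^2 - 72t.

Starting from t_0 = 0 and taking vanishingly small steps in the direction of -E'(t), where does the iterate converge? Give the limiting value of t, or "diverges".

3

E'(t) = -6(t - 4)(t - 3), so E'(0) = -72.
Gradient descent moves in the -E' direction, i.e. t is increasing.
The nearest critical point in that direction is t = 3, where E'' = 6 > 0 (a local minimum). The iterate converges there.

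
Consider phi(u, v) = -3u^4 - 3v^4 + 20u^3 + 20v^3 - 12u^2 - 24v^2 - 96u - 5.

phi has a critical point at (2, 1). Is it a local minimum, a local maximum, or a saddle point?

local minimum

The mixed partial ∂²phi/∂u∂v is 0, so the Hessian at any point is diag(phi_uu, phi_vv) = diag(12(-3u^2 + 10u - 2), 12(-3v^2 + 10v - 4)).
At (2, 1): H = diag(72, 36).
Both eigenvalues are positive, so H is positive definite: a local minimum.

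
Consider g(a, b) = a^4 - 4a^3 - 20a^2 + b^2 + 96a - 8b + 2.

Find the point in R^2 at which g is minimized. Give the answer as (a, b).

g(a,b) separates as P(a) + Q(b) + 2, so its minimum is min P + min Q + 2.
P'(a) = 4(a - 4)(a - 2)(a + 3) vanishes at a ∈ {-3, 2, 4}; Q'(b) = 2b - 8 vanishes at b ∈ {4}.
Local minima of P (where P''>0): P(-3)=-279, P(4)=64. Local minima of Q: Q(4)=-16.
So the global minimum of g is P(-3) + Q(4) + 2 = -279 − 16 + 2 = -293, attained at (-3, 4).

(-3, 4)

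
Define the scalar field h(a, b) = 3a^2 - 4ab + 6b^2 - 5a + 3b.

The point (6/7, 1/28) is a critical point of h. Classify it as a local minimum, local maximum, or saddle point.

local minimum

The Hessian of h is constant: H = [[6, -4], [-4, 12]].
det(H) = 6·12 − (-4)² = 56.
det(H) > 0 and tr(H) = 18 > 0, so H is positive definite and the point is a local minimum.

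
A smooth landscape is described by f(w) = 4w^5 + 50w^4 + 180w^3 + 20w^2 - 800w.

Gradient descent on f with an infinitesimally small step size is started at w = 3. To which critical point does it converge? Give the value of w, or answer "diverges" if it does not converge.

1

f'(w) = 20(w - 1)(w + 2)(w + 4)(w + 5), so f'(3) = 11200.
Gradient descent moves in the -f' direction, i.e. w is decreasing.
The nearest critical point in that direction is w = 1, where f'' = 1800 > 0 (a local minimum). The iterate converges there.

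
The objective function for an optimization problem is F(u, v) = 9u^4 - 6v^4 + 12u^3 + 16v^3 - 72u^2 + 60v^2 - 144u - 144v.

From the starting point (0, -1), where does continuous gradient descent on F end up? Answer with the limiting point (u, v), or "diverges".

(2, 1)

F is separable, so gradient descent decouples: u follows -∂F/∂u, v follows -∂F/∂v.
∂F/∂u = 36(u - 2)(u + 1)(u + 2); at u=0 this is -144, so u increases.
∂F/∂v = -24(v - 3)(v - 1)(v + 2); at v=-1 this is -192, so v increases.
u converges to its nearest critical value 2 (a local min of the u-part); v converges to 1. The iterate converges to (2, 1).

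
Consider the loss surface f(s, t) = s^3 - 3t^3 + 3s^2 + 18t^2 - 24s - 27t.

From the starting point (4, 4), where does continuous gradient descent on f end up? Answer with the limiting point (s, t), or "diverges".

f is separable, so gradient descent decouples: s follows -∂f/∂s, t follows -∂f/∂t.
∂f/∂s = 3(s - 2)(s + 4); at s=4 this is 48, so s decreases.
∂f/∂t = -9(t - 3)(t - 1); at t=4 this is -27, so t increases.
The t-coordinate has no critical point in that direction and runs off to infinity.

diverges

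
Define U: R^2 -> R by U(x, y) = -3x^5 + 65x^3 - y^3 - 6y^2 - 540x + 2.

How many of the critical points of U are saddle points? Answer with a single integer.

U separates as a function of x plus a function of y, so ∇U=0 decouples.
∂U/∂x = -15(x - 3)(x - 2)(x + 2)(x + 3) = 0 at x ∈ {-3, -2, 2, 3}; ∂U/∂y = -3y(y + 4) = 0 at y ∈ {-4, 0}.
The Hessian is diagonal: diag(U_xx, U_yy). Second derivatives: U_xx(-3)=450, U_xx(-2)=-300, U_xx(2)=300, U_xx(3)=-450; U_yy(-4)=12, U_yy(0)=-12.
Saddle points occur where the two diagonal entries have opposite signs: (-3, 0), (-2, -4), (2, 0), (3, -4). Count: 4.

4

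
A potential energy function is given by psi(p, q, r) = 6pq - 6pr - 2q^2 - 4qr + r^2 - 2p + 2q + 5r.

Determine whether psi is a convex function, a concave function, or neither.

psi is quadratic, so its Hessian is the constant matrix H = [[0, 6, -6], [6, -4, -4], [-6, -4, 2]].
Leading principal minors: 0, -36, 360.
Neither pattern holds ⇒ H is indefinite ⇒ neither convex nor concave.

neither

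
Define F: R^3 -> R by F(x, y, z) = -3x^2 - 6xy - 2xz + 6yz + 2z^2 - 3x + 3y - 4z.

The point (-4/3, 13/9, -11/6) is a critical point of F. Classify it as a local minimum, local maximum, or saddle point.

The Hessian is constant: H = [[-6, -6, -2], [-6, 0, 6], [-2, 6, 4]].
Leading principal minors: Δ₁ = -6, Δ₂ = -36, Δ₃ = 216.
The minors fit neither the all-positive nor the alternating-sign pattern, so H is indefinite: a saddle point.

saddle point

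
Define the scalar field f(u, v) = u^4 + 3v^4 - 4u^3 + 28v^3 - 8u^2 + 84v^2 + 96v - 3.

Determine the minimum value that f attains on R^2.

-195

f(u,v) separates as P(u) + Q(v) − 3, so its minimum is min P + min Q − 3.
P'(u) = 4u(u - 4)(u + 1) vanishes at u ∈ {-1, 0, 4}; Q'(v) = 12(v + 1)(v + 2)(v + 4) vanishes at v ∈ {-4, -2, -1}.
Local minima of P (where P''>0): P(-1)=-3, P(4)=-128. Local minima of Q: Q(-4)=-64, Q(-1)=-37.
So the global minimum of f is P(4) + Q(-4) − 3 = -128 − 64 − 3 = -195, attained at (4, -4).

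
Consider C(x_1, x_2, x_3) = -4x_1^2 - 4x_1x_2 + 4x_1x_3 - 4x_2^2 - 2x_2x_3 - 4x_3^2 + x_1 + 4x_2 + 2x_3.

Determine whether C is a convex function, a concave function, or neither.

C is quadratic, so its Hessian is the constant matrix H = [[-8, -4, 4], [-4, -8, -2], [4, -2, -8]].
Leading principal minors: -8, 48, -160.
Signs alternate −, +, − ⇒ H ≺ 0 ⇒ concave.

concave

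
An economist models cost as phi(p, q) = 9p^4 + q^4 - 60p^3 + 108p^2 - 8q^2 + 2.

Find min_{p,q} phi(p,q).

-14

phi(p,q) separates as A(p) + B(q) + 2, so its minimum is min A + min B + 2.
A'(p) = 36p(p - 3)(p - 2) vanishes at p ∈ {0, 2, 3}; B'(q) = 4q(q - 2)(q + 2) vanishes at q ∈ {-2, 0, 2}.
Local minima of A (where A''>0): A(0)=0, A(3)=81. Local minima of B: B(-2)=-16, B(2)=-16.
So the global minimum of phi is A(0) + B(-2) + 2 = 0 − 16 + 2 = -14, attained at (0, -2).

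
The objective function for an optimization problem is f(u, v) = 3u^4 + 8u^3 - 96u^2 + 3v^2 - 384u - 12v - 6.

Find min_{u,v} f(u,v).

-1810

f(u,v) separates as P(u) + Q(v) − 6, so its minimum is min P + min Q − 6.
P'(u) = 12(u - 4)(u + 2)(u + 4) vanishes at u ∈ {-4, -2, 4}; Q'(v) = 6v - 12 vanishes at v ∈ {2}.
Local minima of P (where P''>0): P(-4)=256, P(4)=-1792. Local minima of Q: Q(2)=-12.
So the global minimum of f is P(4) + Q(2) − 6 = -1792 − 12 − 6 = -1810, attained at (4, 2).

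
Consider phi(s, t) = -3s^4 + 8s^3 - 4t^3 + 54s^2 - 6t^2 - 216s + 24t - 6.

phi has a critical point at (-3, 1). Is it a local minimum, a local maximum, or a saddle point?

The mixed partial ∂²phi/∂s∂t is 0, so the Hessian at any point is diag(phi_ss, phi_tt) = diag(12(-3s^2 + 4s + 9), -12(2t + 1)).
At (-3, 1): H = diag(-360, -36).
Both eigenvalues are negative, so H is negative definite: a local maximum.

local maximum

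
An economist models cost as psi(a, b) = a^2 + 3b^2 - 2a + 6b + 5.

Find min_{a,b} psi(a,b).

psi(a,b) separates as P(a) + Q(b) + 5, so its minimum is min P + min Q + 5.
P'(a) = 2a - 2 vanishes at a ∈ {1}; Q'(b) = 6b + 6 vanishes at b ∈ {-1}.
Local minima of P (where P''>0): P(1)=-1. Local minima of Q: Q(-1)=-3.
So the global minimum of psi is P(1) + Q(-1) + 5 = -1 − 3 + 5 = 1, attained at (1, -1).

1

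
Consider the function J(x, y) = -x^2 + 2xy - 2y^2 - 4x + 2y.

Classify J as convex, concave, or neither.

concave

J is quadratic, so its Hessian is the constant matrix H = [[-2, 2], [2, -4]].
det(H) = 4, tr(H) = -6.
det(H) > 0 and tr(H) < 0, so H is negative definite everywhere: concave.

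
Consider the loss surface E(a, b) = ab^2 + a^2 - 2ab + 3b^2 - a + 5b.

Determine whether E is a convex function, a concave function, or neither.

neither

The term ab^2 is cubic, so the Hessian is not constant.
∂²E/∂b² = 2a + 6, which takes both signs as a varies (negative for sufficiently negative a). A diagonal entry of the Hessian changing sign means the Hessian is neither positive- nor negative-semidefinite on all of R^2.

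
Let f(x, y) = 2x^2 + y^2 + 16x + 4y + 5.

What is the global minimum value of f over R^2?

f(x,y) separates as P(x) + Q(y) + 5, so its minimum is min P + min Q + 5.
P'(x) = 4x + 16 vanishes at x ∈ {-4}; Q'(y) = 2y + 4 vanishes at y ∈ {-2}.
Local minima of P (where P''>0): P(-4)=-32. Local minima of Q: Q(-2)=-4.
So the global minimum of f is P(-4) + Q(-2) + 5 = -32 − 4 + 5 = -31, attained at (-4, -2).

-31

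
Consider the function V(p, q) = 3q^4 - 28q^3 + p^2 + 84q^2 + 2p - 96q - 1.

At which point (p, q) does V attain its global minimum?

(-1, 4)

V(p,q) separates as A(p) + B(q) − 1, so its minimum is min A + min B − 1.
A'(p) = 2p + 2 vanishes at p ∈ {-1}; B'(q) = 12(q - 4)(q - 2)(q - 1) vanishes at q ∈ {1, 2, 4}.
Local minima of A (where A''>0): A(-1)=-1. Local minima of B: B(1)=-37, B(4)=-64.
So the global minimum of V is A(-1) + B(4) − 1 = -1 − 64 − 1 = -66, attained at (-1, 4).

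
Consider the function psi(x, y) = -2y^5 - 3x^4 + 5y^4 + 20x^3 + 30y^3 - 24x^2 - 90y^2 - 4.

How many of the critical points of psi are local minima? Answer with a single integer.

2

psi separates as a function of x plus a function of y, so ∇psi=0 decouples.
∂psi/∂x = -12x(x - 4)(x - 1) = 0 at x ∈ {0, 1, 4}; ∂psi/∂y = -10y(y - 3)(y - 2)(y + 3) = 0 at y ∈ {-3, 0, 2, 3}.
The Hessian is diagonal: diag(psi_xx, psi_yy). Second derivatives: psi_xx(0)=-48, psi_xx(1)=36, psi_xx(4)=-144; psi_yy(-3)=900, psi_yy(0)=-180, psi_yy(2)=100, psi_yy(3)=-180.
Local minima occur where both diagonal entries positive: (1, -3), (1, 2). Count: 2.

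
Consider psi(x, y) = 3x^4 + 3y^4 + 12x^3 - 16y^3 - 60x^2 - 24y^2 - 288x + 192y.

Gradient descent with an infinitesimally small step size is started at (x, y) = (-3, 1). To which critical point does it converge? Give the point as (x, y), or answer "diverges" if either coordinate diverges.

psi is separable, so gradient descent decouples: x follows -∂psi/∂x, y follows -∂psi/∂y.
∂psi/∂x = 12(x - 3)(x + 2)(x + 4); at x=-3 this is 72, so x decreases.
∂psi/∂y = 12(y - 4)(y - 2)(y + 2); at y=1 this is 108, so y decreases.
x converges to its nearest critical value -4 (a local min of the x-part); y converges to -2. The iterate converges to (-4, -2).

(-4, -2)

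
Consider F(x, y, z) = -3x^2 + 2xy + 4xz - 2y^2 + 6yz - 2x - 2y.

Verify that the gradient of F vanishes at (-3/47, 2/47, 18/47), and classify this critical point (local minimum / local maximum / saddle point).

∇F = (-6x + 2y + 4z - 2, 2x - 4y + 6z - 2, 4x + 6y); substituting (-3/47, 2/47, 18/47) gives ∇F = (0, 0, 0), so (-3/47, 2/47, 18/47) is indeed a critical point.
The Hessian is constant: H = [[-6, 2, 4], [2, -4, 6], [4, 6, 0]].
Leading principal minors: Δ₁ = -6, Δ₂ = 20, Δ₃ = 376.
The minors fit neither the all-positive nor the alternating-sign pattern, so H is indefinite: a saddle point.

saddle point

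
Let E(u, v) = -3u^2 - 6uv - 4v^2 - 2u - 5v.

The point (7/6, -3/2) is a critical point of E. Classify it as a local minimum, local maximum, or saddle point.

The Hessian of E is constant: H = [[-6, -6], [-6, -8]].
det(H) = (-6)·(-8) − (-6)² = 12.
det(H) > 0 and tr(H) = -14 < 0, so H is negative definite and the point is a local maximum.

local maximum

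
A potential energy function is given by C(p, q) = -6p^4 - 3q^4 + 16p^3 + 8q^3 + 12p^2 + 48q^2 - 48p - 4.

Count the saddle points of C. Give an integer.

4

C separates as a function of p plus a function of q, so ∇C=0 decouples.
∂C/∂p = -24(p - 2)(p - 1)(p + 1) = 0 at p ∈ {-1, 1, 2}; ∂C/∂q = -12q(q - 4)(q + 2) = 0 at q ∈ {-2, 0, 4}.
The Hessian is diagonal: diag(C_pp, C_qq). Second derivatives: C_pp(-1)=-144, C_pp(1)=48, C_pp(2)=-72; C_qq(-2)=-144, C_qq(0)=96, C_qq(4)=-288.
Saddle points occur where the two diagonal entries have opposite signs: (-1, 0), (1, -2), (1, 4), (2, 0). Count: 4.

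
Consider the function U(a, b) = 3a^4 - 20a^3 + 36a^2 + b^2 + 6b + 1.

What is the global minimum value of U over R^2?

U(a,b) separates as P(a) + Q(b) + 1, so its minimum is min P + min Q + 1.
P'(a) = 12a(a - 3)(a - 2) vanishes at a ∈ {0, 2, 3}; Q'(b) = 2b + 6 vanishes at b ∈ {-3}.
Local minima of P (where P''>0): P(0)=0, P(3)=27. Local minima of Q: Q(-3)=-9.
So the global minimum of U is P(0) + Q(-3) + 1 = 0 − 9 + 1 = -8, attained at (0, -3).

-8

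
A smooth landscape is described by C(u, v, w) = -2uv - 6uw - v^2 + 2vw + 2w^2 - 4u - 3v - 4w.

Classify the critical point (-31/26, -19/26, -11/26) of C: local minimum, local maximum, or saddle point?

The Hessian is constant: H = [[0, -2, -6], [-2, -2, 2], [-6, 2, 4]].
Leading principal minors: Δ₁ = 0, Δ₂ = -4, Δ₃ = 104.
The minors fit neither the all-positive nor the alternating-sign pattern, so H is indefinite: a saddle point.

saddle point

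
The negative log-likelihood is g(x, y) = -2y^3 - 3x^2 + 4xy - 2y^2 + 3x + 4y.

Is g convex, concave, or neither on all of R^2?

neither

The term -2y^3 is cubic, so the Hessian is not constant.
∂²g/∂y² = -12y - 4, which takes both signs as y varies (negative for sufficiently large y). A diagonal entry of the Hessian changing sign means the Hessian is neither positive- nor negative-semidefinite on all of R^2.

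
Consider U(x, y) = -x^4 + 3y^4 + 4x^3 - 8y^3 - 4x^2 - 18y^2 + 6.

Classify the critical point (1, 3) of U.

The mixed partial ∂²U/∂x∂y is 0, so the Hessian at any point is diag(U_xx, U_yy) = diag(4(-3x^2 + 6x - 2), 12(3y^2 - 4y - 3)).
At (1, 3): H = diag(4, 144).
Both eigenvalues are positive, so H is positive definite: a local minimum.

local minimum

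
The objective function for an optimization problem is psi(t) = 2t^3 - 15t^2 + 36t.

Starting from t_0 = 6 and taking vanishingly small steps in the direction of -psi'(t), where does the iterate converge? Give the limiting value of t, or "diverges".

psi'(t) = 6(t - 3)(t - 2), so psi'(6) = 72.
Gradient descent moves in the -psi' direction, i.e. t is decreasing.
The nearest critical point in that direction is t = 3, where psi'' = 6 > 0 (a local minimum). The iterate converges there.

3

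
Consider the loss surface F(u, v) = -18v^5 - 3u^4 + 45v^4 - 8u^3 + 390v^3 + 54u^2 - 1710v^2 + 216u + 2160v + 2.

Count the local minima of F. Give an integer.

F separates as a function of u plus a function of v, so ∇F=0 decouples.
∂F/∂u = -12(u - 3)(u + 2)(u + 3) = 0 at u ∈ {-3, -2, 3}; ∂F/∂v = -90(v - 3)(v - 2)(v - 1)(v + 4) = 0 at v ∈ {-4, 1, 2, 3}.
The Hessian is diagonal: diag(F_uu, F_vv). Second derivatives: F_uu(-3)=-72, F_uu(-2)=60, F_uu(3)=-360; F_vv(-4)=18900, F_vv(1)=-900, F_vv(2)=540, F_vv(3)=-1260.
Local minima occur where both diagonal entries positive: (-2, -4), (-2, 2). Count: 2.

2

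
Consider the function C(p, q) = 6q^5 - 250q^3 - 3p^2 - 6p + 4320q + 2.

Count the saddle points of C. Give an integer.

C separates as a function of p plus a function of q, so ∇C=0 decouples.
∂C/∂p = -6(p + 1) = 0 at p ∈ {-1}; ∂C/∂q = 30(q - 4)(q - 3)(q + 3)(q + 4) = 0 at q ∈ {-4, -3, 3, 4}.
The Hessian is diagonal: diag(C_pp, C_qq). Second derivatives: C_pp(-1)=-6; C_qq(-4)=-1680, C_qq(-3)=1260, C_qq(3)=-1260, C_qq(4)=1680.
Saddle points occur where the two diagonal entries have opposite signs: (-1, -3), (-1, 4). Count: 2.

2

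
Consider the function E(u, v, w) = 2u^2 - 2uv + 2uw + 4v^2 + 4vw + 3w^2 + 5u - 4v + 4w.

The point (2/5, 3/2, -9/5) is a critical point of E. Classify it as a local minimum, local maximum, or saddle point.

local minimum

The Hessian is constant: H = [[4, -2, 2], [-2, 8, 4], [2, 4, 6]].
Leading principal minors: Δ₁ = 4, Δ₂ = 28, Δ₃ = 40.
All leading minors are positive, so H is positive definite: a local minimum.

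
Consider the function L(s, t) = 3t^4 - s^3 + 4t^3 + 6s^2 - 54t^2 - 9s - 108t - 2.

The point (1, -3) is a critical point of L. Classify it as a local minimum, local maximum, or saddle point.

The mixed partial ∂²L/∂s∂t is 0, so the Hessian at any point is diag(L_ss, L_tt) = diag(6(-s + 2), 12(3t^2 + 2t - 9)).
At (1, -3): H = diag(6, 144).
Both eigenvalues are positive, so H is positive definite: a local minimum.

local minimum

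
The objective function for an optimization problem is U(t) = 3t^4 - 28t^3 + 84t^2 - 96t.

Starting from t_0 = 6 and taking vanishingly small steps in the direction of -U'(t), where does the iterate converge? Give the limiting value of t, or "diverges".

4

U'(t) = 12(t - 4)(t - 2)(t - 1), so U'(6) = 480.
Gradient descent moves in the -U' direction, i.e. t is decreasing.
The nearest critical point in that direction is t = 4, where U'' = 72 > 0 (a local minimum). The iterate converges there.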